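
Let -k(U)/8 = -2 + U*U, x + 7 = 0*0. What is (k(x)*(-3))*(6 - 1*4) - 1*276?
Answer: 1980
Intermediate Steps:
x = -7 (x = -7 + 0*0 = -7 + 0 = -7)
k(U) = 16 - 8*U² (k(U) = -8*(-2 + U*U) = -8*(-2 + U²) = 16 - 8*U²)
(k(x)*(-3))*(6 - 1*4) - 1*276 = ((16 - 8*(-7)²)*(-3))*(6 - 1*4) - 1*276 = ((16 - 8*49)*(-3))*(6 - 4) - 276 = ((16 - 392)*(-3))*2 - 276 = -376*(-3)*2 - 276 = 1128*2 - 276 = 2256 - 276 = 1980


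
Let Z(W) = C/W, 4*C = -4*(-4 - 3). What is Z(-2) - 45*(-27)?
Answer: 2423/2 ≈ 1211.5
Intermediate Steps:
C = 7 (C = (-4*(-4 - 3))/4 = (-4*(-7))/4 = (¼)*28 = 7)
Z(W) = 7/W
Z(-2) - 45*(-27) = 7/(-2) - 45*(-27) = 7*(-½) + 1215 = -7/2 + 1215 = 2423/2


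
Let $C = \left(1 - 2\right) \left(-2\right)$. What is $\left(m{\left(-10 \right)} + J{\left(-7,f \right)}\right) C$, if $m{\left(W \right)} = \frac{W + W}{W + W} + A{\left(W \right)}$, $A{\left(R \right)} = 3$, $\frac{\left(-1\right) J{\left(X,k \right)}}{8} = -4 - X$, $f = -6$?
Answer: $-40$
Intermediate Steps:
$C = 2$ ($C = \left(-1\right) \left(-2\right) = 2$)
$J{\left(X,k \right)} = 32 + 8 X$ ($J{\left(X,k \right)} = - 8 \left(-4 - X\right) = 32 + 8 X$)
$m{\left(W \right)} = 4$ ($m{\left(W \right)} = \frac{W + W}{W + W} + 3 = \frac{2 W}{2 W} + 3 = 2 W \frac{1}{2 W} + 3 = 1 + 3 = 4$)
$\left(m{\left(-10 \right)} + J{\left(-7,f \right)}\right) C = \left(4 + \left(32 + 8 \left(-7\right)\right)\right) 2 = \left(4 + \left(32 - 56\right)\right) 2 = \left(4 - 24\right) 2 = \left(-20\right) 2 = -40$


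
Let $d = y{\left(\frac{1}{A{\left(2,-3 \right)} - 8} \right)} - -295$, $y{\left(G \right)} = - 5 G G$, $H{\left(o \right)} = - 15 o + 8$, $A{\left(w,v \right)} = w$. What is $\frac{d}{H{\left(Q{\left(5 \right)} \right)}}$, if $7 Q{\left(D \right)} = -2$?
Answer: $\frac{74305}{3096} \approx 24.0$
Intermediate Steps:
$Q{\left(D \right)} = - \frac{2}{7}$ ($Q{\left(D \right)} = \frac{1}{7} \left(-2\right) = - \frac{2}{7}$)
$H{\left(o \right)} = 8 - 15 o$
$y{\left(G \right)} = - 5 G^{2}$
$d = \frac{10615}{36}$ ($d = - 5 \left(\frac{1}{2 - 8}\right)^{2} - -295 = - 5 \left(\frac{1}{-6}\right)^{2} + 295 = - 5 \left(- \frac{1}{6}\right)^{2} + 295 = \left(-5\right) \frac{1}{36} + 295 = - \frac{5}{36} + 295 = \frac{10615}{36} \approx 294.86$)
$\frac{d}{H{\left(Q{\left(5 \right)} \right)}} = \frac{10615}{36 \left(8 - - \frac{30}{7}\right)} = \frac{10615}{36 \left(8 + \frac{30}{7}\right)} = \frac{10615}{36 \cdot \frac{86}{7}} = \frac{10615}{36} \cdot \frac{7}{86} = \frac{74305}{3096}$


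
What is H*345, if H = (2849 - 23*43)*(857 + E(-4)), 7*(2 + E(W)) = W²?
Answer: 3850841700/7 ≈ 5.5012e+8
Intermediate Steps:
E(W) = -2 + W²/7
H = 11161860/7 (H = (2849 - 23*43)*(857 + (-2 + (⅐)*(-4)²)) = (2849 - 989)*(857 + (-2 + (⅐)*16)) = 1860*(857 + (-2 + 16/7)) = 1860*(857 + 2/7) = 1860*(6001/7) = 11161860/7 ≈ 1.5946e+6)
H*345 = (11161860/7)*345 = 3850841700/7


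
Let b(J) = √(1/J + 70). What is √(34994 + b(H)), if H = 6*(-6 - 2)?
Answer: √(1259784 + 3*√10077)/6 ≈ 187.09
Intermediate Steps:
H = -48 (H = 6*(-8) = -48)
b(J) = √(70 + 1/J)
√(34994 + b(H)) = √(34994 + √(70 + 1/(-48))) = √(34994 + √(70 - 1/48)) = √(34994 + √(3359/48)) = √(34994 + √10077/12)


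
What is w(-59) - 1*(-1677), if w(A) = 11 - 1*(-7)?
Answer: 1695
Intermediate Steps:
w(A) = 18 (w(A) = 11 + 7 = 18)
w(-59) - 1*(-1677) = 18 - 1*(-1677) = 18 + 1677 = 1695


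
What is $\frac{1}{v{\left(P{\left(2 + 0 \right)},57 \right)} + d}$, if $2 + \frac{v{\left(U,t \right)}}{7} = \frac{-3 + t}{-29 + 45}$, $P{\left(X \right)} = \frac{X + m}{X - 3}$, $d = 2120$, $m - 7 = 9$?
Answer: $\frac{8}{17037} \approx 0.00046957$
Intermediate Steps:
$m = 16$ ($m = 7 + 9 = 16$)
$P{\left(X \right)} = \frac{16 + X}{-3 + X}$ ($P{\left(X \right)} = \frac{X + 16}{X - 3} = \frac{16 + X}{-3 + X}$)
$v{\left(U,t \right)} = - \frac{245}{16} + \frac{7 t}{16}$ ($v{\left(U,t \right)} = -14 + 7 \frac{-3 + t}{-29 + 45} = -14 + 7 \frac{-3 + t}{16} = -14 + 7 \left(-3 + t\right) \frac{1}{16} = -14 + 7 \left(- \frac{3}{16} + \frac{t}{16}\right) = -14 + \left(- \frac{21}{16} + \frac{7 t}{16}\right) = - \frac{245}{16} + \frac{7 t}{16}$)
$\frac{1}{v{\left(P{\left(2 + 0 \right)},57 \right)} + d} = \frac{1}{\left(- \frac{245}{16} + \frac{7}{16} \cdot 57\right) + 2120} = \frac{1}{\left(- \frac{245}{16} + \frac{399}{16}\right) + 2120} = \frac{1}{\frac{77}{8} + 2120} = \frac{1}{\frac{17037}{8}} = \frac{8}{17037}$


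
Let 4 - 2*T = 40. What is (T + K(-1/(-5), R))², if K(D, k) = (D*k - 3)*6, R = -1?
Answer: 34596/25 ≈ 1383.8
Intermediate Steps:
T = -18 (T = 2 - ½*40 = 2 - 20 = -18)
K(D, k) = -18 + 6*D*k (K(D, k) = (-3 + D*k)*6 = -18 + 6*D*k)
(T + K(-1/(-5), R))² = (-18 + (-18 + 6*(-1/(-5))*(-1)))² = (-18 + (-18 + 6*(-1*(-⅕))*(-1)))² = (-18 + (-18 + 6*(⅕)*(-1)))² = (-18 + (-18 - 6/5))² = (-18 - 96/5)² = (-186/5)² = 34596/25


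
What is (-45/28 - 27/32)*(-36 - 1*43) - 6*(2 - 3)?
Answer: 44715/224 ≈ 199.62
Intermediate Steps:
(-45/28 - 27/32)*(-36 - 1*43) - 6*(2 - 3) = (-45*1/28 - 27*1/32)*(-36 - 43) - 6*(-1) = (-45/28 - 27/32)*(-79) + 6 = -549/224*(-79) + 6 = 43371/224 + 6 = 44715/224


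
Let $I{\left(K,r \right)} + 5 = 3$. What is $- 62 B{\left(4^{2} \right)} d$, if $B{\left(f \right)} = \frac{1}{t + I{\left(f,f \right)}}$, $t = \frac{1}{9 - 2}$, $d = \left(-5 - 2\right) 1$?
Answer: $- \frac{3038}{13} \approx -233.69$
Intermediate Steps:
$d = -7$ ($d = \left(-7\right) 1 = -7$)
$I{\left(K,r \right)} = -2$ ($I{\left(K,r \right)} = -5 + 3 = -2$)
$t = \frac{1}{7} \approx 0.14286$
$B{\left(f \right)} = - \frac{7}{13}$ ($B{\left(f \right)} = \frac{1}{\frac{1}{7} - 2} = \frac{1}{- \frac{13}{7}} = - \frac{7}{13}$)
$- 62 B{\left(4^{2} \right)} d = \left(-62\right) \left(- \frac{7}{13}\right) \left(-7\right) = \frac{434}{13} \left(-7\right) = - \frac{3038}{13}$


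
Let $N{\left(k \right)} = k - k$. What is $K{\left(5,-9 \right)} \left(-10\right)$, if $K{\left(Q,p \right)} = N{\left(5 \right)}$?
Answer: $0$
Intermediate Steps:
$N{\left(k \right)} = 0$
$K{\left(Q,p \right)} = 0$
$K{\left(5,-9 \right)} \left(-10\right) = 0 \left(-10\right) = 0$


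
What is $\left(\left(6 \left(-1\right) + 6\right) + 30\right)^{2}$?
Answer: $900$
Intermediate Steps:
$\left(\left(6 \left(-1\right) + 6\right) + 30\right)^{2} = \left(\left(-6 + 6\right) + 30\right)^{2} = \left(0 + 30\right)^{2} = 30^{2} = 900$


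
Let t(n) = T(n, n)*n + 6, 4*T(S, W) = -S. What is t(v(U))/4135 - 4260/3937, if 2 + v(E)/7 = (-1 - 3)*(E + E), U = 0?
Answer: -17784391/16279495 ≈ -1.0924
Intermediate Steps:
v(E) = -14 - 56*E (v(E) = -14 + 7*((-1 - 3)*(E + E)) = -14 + 7*(-8*E) = -14 - 56*E)
T(S, W) = -S/4 (T(S, W) = (-S)/4 = -S/4)
t(n) = 6 - n²/4 (t(n) = (-n/4)*n + 6 = -n²/4 + 6 = 6 - n²/4)
t(v(U))/4135 - 4260/3937 = (6 - (-14 - 56*0)²/4)/4135 - 4260/3937 = (6 - (-14 + 0)²/4)*(1/4135) - 4260*1/3937 = (6 - ¼*(-14)²)*(1/4135) - 4260/3937 = (6 - ¼*196)*(1/4135) - 4260/3937 = (6 - 49)*(1/4135) - 4260/3937 = -43*1/4135 - 4260/3937 = -43/4135 - 4260/3937 = -17784391/16279495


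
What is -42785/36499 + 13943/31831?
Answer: -852983778/1161799669 ≈ -0.73419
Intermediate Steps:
-42785/36499 + 13943/31831 = -852983778/1161799669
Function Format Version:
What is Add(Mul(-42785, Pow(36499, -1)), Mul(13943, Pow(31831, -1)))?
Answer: Rational(-852983778, 1161799669) ≈ -0.73419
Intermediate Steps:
Add(Mul(-42785, Pow(36499, -1)), Mul(13943, Pow(31831, -1))) = Add(Mul(-42785, Rational(1, 36499)), Mul(13943, Rational(1, 31831))) = Add(Rational(-42785, 36499), Rational(13943, 31831)) = Rational(-852983778, 1161799669)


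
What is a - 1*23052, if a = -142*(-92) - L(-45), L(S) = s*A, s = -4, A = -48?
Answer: -10180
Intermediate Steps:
L(S) = 192 (L(S) = -4*(-48) = 192)
a = 12872 (a = -142*(-92) - 1*192 = 13064 - 192 = 12872)
a - 1*23052 = 12872 - 1*23052 = 12872 - 23052 = -10180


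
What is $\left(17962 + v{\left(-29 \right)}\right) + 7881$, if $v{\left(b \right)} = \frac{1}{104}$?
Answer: $\frac{2687673}{104} \approx 25843.0$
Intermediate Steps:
$v{\left(b \right)} = \frac{1}{104}$
$\left(17962 + v{\left(-29 \right)}\right) + 7881 = \left(17962 + \frac{1}{104}\right) + 7881 = \frac{1868049}{104} + 7881 = \frac{2687673}{104}$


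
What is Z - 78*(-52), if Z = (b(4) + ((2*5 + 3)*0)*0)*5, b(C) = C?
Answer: 4076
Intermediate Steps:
Z = 20 (Z = (4 + ((2*5 + 3)*0)*0)*5 = (4 + ((10 + 3)*0)*0)*5 = (4 + (13*0)*0)*5 = (4 + 0*0)*5 = (4 + 0)*5 = 4*5 = 20)
Z - 78*(-52) = 20 - 78*(-52) = 20 + 4056 = 4076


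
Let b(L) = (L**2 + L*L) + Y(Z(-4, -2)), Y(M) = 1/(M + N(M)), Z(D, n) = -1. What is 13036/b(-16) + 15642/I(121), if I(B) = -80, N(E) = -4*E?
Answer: -10456557/61480 ≈ -170.08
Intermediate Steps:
Y(M) = -1/(3*M) (Y(M) = 1/(M - 4*M) = 1/(-3*M) = -1/(3*M))
b(L) = 1/3 + 2*L**2 (b(L) = (L**2 + L*L) - 1/3/(-1) = (L**2 + L**2) - 1/3*(-1) = 2*L**2 + 1/3 = 1/3 + 2*L**2)
13036/b(-16) + 15642/I(121) = 13036/(1/3 + 2*(-16)**2) + 15642/(-80) = 13036/(1/3 + 2*256) + 15642*(-1/80) = 13036/(1/3 + 512) - 7821/40 = 13036/(1537/3) - 7821/40 = 13036*(3/1537) - 7821/40 = 39108/1537 - 7821/40 = -10456557/61480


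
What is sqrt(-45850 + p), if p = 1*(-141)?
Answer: I*sqrt(45991) ≈ 214.46*I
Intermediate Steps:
p = -141
sqrt(-45850 + p) = sqrt(-45850 - 141) = sqrt(-45991) = I*sqrt(45991)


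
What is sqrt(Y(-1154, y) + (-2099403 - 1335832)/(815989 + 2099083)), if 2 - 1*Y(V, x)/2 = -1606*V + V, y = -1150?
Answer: I*sqrt(122961489972031249)/182192 ≈ 1924.7*I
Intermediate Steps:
Y(V, x) = 4 + 3210*V (Y(V, x) = 4 - 2*(-1606*V + V) = 4 - (-3210)*V = 4 + 3210*V)
sqrt(Y(-1154, y) + (-2099403 - 1335832)/(815989 + 2099083)) = sqrt((4 + 3210*(-1154)) + (-2099403 - 1335832)/(815989 + 2099083)) = sqrt((4 - 3704340) - 3435235/2915072) = sqrt(-3704336 - 3435235*1/2915072) = sqrt(-3704336 - 3435235/2915072) = sqrt(-10798409587427/2915072) = I*sqrt(122961489972031249)/182192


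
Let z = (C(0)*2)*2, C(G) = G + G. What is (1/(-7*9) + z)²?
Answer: 1/3969 ≈ 0.00025195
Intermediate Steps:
C(G) = 2*G
z = 0 (z = ((2*0)*2)*2 = (0*2)*2 = 0*2 = 0)
(1/(-7*9) + z)² = (1/(-7*9) + 0)² = (-⅐*⅑ + 0)² = (-1/63 + 0)² = (-1/63)² = 1/3969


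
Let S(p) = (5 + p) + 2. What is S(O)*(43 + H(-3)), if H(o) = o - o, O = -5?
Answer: 86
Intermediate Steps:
S(p) = 7 + p
H(o) = 0
S(O)*(43 + H(-3)) = (7 - 5)*(43 + 0) = 2*43 = 86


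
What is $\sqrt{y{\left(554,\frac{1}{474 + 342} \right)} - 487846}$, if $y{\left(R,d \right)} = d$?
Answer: $\frac{i \sqrt{20302199085}}{204} \approx 698.46 i$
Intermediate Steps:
$\sqrt{y{\left(554,\frac{1}{474 + 342} \right)} - 487846} = \sqrt{\frac{1}{474 + 342} - 487846} = \sqrt{\frac{1}{816} - 487846} = \sqrt{- \frac{398082335}{816}} = \frac{i \sqrt{20302199085}}{204}$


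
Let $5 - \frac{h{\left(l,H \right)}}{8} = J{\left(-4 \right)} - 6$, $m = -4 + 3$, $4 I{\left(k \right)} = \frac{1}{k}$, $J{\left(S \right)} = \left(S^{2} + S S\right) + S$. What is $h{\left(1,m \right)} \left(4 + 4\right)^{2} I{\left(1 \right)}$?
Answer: $-2176$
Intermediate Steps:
$J{\left(S \right)} = S + 2 S^{2}$ ($J{\left(S \right)} = \left(S^{2} + S^{2}\right) + S = 2 S^{2} + S = S + 2 S^{2}$)
$I{\left(k \right)} = \frac{1}{4 k}$
$m = -1$
$h{\left(l,H \right)} = -136$ ($h{\left(l,H \right)} = 40 - 8 \left(- 4 \left(1 + 2 \left(-4\right)\right) - 6\right) = 40 - 8 \left(- 4 \left(1 - 8\right) - 6\right) = 40 - 8 \left(\left(-4\right) \left(-7\right) - 6\right) = 40 - 8 \left(28 - 6\right) = 40 - 176 = -136$)
$h{\left(1,m \right)} \left(4 + 4\right)^{2} I{\left(1 \right)} = - 136 \left(4 + 4\right)^{2} \frac{1}{4 \cdot 1} = - 136 \cdot 8^{2} \cdot \frac{1}{4} \cdot 1 = \left(-136\right) 64 \cdot \frac{1}{4} = \left(-8704\right) \frac{1}{4} = -2176$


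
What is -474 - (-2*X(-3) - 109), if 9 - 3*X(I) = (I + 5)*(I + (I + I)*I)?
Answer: -379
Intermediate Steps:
X(I) = 3 - (5 + I)*(I + 2*I²)/3 (X(I) = 3 - (I + 5)*(I + (I + I)*I)/3 = 3 - (5 + I)*(I + (2*I)*I)/3 = 3 - (5 + I)*(I + 2*I²)/3)
-474 - (-2*X(-3) - 109) = -474 - (-2*(3 - 11/3*(-3)² - 5/3*(-3) - ⅔*(-3)³) - 109) = -474 - (-2*(3 - 11/3*9 + 5 - ⅔*(-27)) - 109) = -474 - (-2*(3 - 33 + 5 + 18) - 109) = -474 - (-2*(-7) - 109) = -474 - (14 - 109) = -474 - 1*(-95) = -474 + 95 = -379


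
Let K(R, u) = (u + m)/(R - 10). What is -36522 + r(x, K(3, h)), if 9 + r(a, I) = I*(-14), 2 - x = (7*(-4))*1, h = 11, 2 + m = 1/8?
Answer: -146051/4 ≈ -36513.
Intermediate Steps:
m = -15/8 (m = -2 + 1/8 = -15/8 ≈ -1.8750)
K(R, u) = (-15/8 + u)/(-10 + R) (K(R, u) = (u - 15/8)/(R - 10) = (-15/8 + u)/(-10 + R))
x = 30 (x = 2 - 7*(-4) = 2 - (-28) = 2 - 1*(-28) = 2 + 28 = 30)
r(a, I) = -9 - 14*I (r(a, I) = -9 + I*(-14) = -9 - 14*I)
-36522 + r(x, K(3, h)) = -36522 + (-9 - 14*(-15/8 + 11)/(-10 + 3)) = -36522 + (-9 - 14*73/((-7)*8)) = -36522 + (-9 - (-2)*73/8) = -36522 + (-9 - 14*(-73/56)) = -36522 + (-9 + 73/4) = -36522 + 37/4 = -146051/4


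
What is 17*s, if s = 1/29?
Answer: 17/29 ≈ 0.58621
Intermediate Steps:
s = 1/29 ≈ 0.034483
17*s = 17*(1/29) = 17/29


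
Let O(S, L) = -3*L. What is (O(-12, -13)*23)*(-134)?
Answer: -120198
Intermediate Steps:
(O(-12, -13)*23)*(-134) = (-3*(-13)*23)*(-134) = (39*23)*(-134) = 897*(-134) = -120198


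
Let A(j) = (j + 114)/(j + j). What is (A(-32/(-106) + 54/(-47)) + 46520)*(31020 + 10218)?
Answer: 2020997429892/1055 ≈ 1.9156e+9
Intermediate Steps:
A(j) = (114 + j)/(2*j) (A(j) = (114 + j)/((2*j)) = (114 + j)*(1/(2*j)) = (114 + j)/(2*j))
(A(-32/(-106) + 54/(-47)) + 46520)*(31020 + 10218) = ((114 + (-32/(-106) + 54/(-47)))/(2*(-32/(-106) + 54/(-47))) + 46520)*(31020 + 10218) = ((114 + (-32*(-1/106) + 54*(-1/47)))/(2*(-32*(-1/106) + 54*(-1/47))) + 46520)*41238 = ((114 + (16/53 - 54/47))/(2*(16/53 - 54/47)) + 46520)*41238 = ((114 - 2110/2491)/(2*(-2110/2491)) + 46520)*41238 = ((½)*(-2491/2110)*(281864/2491) + 46520)*41238 = (-70466/1055 + 46520)*41238 = (49008134/1055)*41238 = 2020997429892/1055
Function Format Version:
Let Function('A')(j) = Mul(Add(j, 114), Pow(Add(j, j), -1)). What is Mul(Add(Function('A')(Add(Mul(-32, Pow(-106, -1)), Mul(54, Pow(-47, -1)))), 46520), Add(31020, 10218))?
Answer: Rational(2020997429892, 1055) ≈ 1.9156e+9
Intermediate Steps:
Function('A')(j) = Mul(Rational(1, 2), Pow(j, -1), Add(114, j)) (Function('A')(j) = Mul(Add(114, j), Pow(Mul(2, j), -1)) = Mul(Add(114, j), Mul(Rational(1, 2), Pow(j, -1))) = Mul(Rational(1, 2), Pow(j, -1), Add(114, j)))
Mul(Add(Function('A')(Add(Mul(-32, Pow(-106, -1)), Mul(54, Pow(-47, -1)))), 46520), Add(31020, 10218)) = Mul(Add(Mul(Rational(1, 2), Pow(Add(Mul(-32, Pow(-106, -1)), Mul(54, Pow(-47, -1))), -1), Add(114, Add(Mul(-32, Pow(-106, -1)), Mul(54, Pow(-47, -1))))), 46520), Add(31020, 10218)) = Mul(Add(Mul(Rational(1, 2), Pow(Add(Mul(-32, Rational(-1, 106)), Mul(54, Rational(-1, 47))), -1), Add(114, Add(Mul(-32, Rational(-1, 106)), Mul(54, Rational(-1, 47))))), 46520), 41238) = Mul(Add(Mul(Rational(1, 2), Pow(Add(Rational(16, 53), Rational(-54, 47)), -1), Add(114, Add(Rational(16, 53), Rational(-54, 47)))), 46520), 41238) = Mul(Add(Mul(Rational(1, 2), Pow(Rational(-2110, 2491), -1), Add(114, Rational(-2110, 2491))), 46520), 41238) = Mul(Add(Mul(Rational(1, 2), Rational(-2491, 2110), Rational(281864, 2491)), 46520), 41238) = Mul(Add(Rational(-70466, 1055), 46520), 41238) = Mul(Rational(49008134, 1055), 41238) = Rational(2020997429892, 1055)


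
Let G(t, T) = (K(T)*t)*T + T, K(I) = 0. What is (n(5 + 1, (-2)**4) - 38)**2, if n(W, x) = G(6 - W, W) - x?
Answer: 2304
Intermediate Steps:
G(t, T) = T (G(t, T) = (0*t)*T + T = 0*T + T = 0 + T = T)
n(W, x) = W - x
(n(5 + 1, (-2)**4) - 38)**2 = (((5 + 1) - 1*(-2)**4) - 38)**2 = ((6 - 1*16) - 38)**2 = ((6 - 16) - 38)**2 = (-10 - 38)**2 = (-48)**2 = 2304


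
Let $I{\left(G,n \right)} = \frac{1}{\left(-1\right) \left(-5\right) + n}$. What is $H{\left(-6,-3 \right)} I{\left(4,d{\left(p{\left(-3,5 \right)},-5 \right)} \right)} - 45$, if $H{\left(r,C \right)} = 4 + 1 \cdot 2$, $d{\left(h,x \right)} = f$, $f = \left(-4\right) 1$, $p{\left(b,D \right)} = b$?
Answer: $-39$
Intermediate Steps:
$f = -4$
$d{\left(h,x \right)} = -4$
$I{\left(G,n \right)} = \frac{1}{5 + n}$
$H{\left(r,C \right)} = 6$ ($H{\left(r,C \right)} = 4 + 2 = 6$)
$H{\left(-6,-3 \right)} I{\left(4,d{\left(p{\left(-3,5 \right)},-5 \right)} \right)} - 45 = \frac{6}{5 - 4} - 45 = \frac{6}{1} - 45 = 6 \cdot 1 - 45 = 6 - 45 = -39$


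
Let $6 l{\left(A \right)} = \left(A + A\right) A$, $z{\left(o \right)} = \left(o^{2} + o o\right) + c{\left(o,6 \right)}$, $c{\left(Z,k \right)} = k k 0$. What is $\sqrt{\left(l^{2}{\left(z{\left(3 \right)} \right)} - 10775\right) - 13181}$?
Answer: $2 i \sqrt{3073} \approx 110.87 i$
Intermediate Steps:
$c{\left(Z,k \right)} = 0$ ($c{\left(Z,k \right)} = k^{2} \cdot 0 = 0$)
$z{\left(o \right)} = 2 o^{2}$ ($z{\left(o \right)} = \left(o^{2} + o o\right) + 0 = \left(o^{2} + o^{2}\right) + 0 = 2 o^{2} + 0 = 2 o^{2}$)
$l{\left(A \right)} = \frac{A^{2}}{3}$ ($l{\left(A \right)} = \frac{\left(A + A\right) A}{6} = \frac{2 A A}{6} = \frac{2 A^{2}}{6} = \frac{A^{2}}{3}$)
$\sqrt{\left(l^{2}{\left(z{\left(3 \right)} \right)} - 10775\right) - 13181} = \sqrt{\left(\left(\frac{\left(2 \cdot 3^{2}\right)^{2}}{3}\right)^{2} - 10775\right) - 13181} = \sqrt{\left(\left(\frac{\left(2 \cdot 9\right)^{2}}{3}\right)^{2} - 10775\right) - 13181} = \sqrt{\left(\left(\frac{18^{2}}{3}\right)^{2} - 10775\right) - 13181} = \sqrt{\left(\left(\frac{1}{3} \cdot 324\right)^{2} - 10775\right) - 13181} = \sqrt{\left(108^{2} - 10775\right) - 13181} = \sqrt{\left(11664 - 10775\right) - 13181} = \sqrt{889 - 13181} = \sqrt{-12292} = 2 i \sqrt{3073}$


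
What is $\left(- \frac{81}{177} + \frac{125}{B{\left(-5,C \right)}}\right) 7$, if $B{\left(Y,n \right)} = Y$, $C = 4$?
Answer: $- \frac{10514}{59} \approx -178.2$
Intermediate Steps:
$\left(- \frac{81}{177} + \frac{125}{B{\left(-5,C \right)}}\right) 7 = \left(- \frac{81}{177} + \frac{125}{-5}\right) 7 = \left(\left(-81\right) \frac{1}{177} + 125 \left(- \frac{1}{5}\right)\right) 7 = \left(- \frac{27}{59} - 25\right) 7 = \left(- \frac{1502}{59}\right) 7 = - \frac{10514}{59}$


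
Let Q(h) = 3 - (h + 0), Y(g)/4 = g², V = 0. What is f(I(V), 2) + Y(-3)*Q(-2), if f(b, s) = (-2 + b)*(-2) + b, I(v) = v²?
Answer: 184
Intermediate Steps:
Y(g) = 4*g²
Q(h) = 3 - h
f(b, s) = 4 - b (f(b, s) = (4 - 2*b) + b = 4 - b)
f(I(V), 2) + Y(-3)*Q(-2) = (4 - 1*0²) + (4*(-3)²)*(3 - 1*(-2)) = (4 - 1*0) + (4*9)*(3 + 2) = (4 + 0) + 36*5 = 4 + 180 = 184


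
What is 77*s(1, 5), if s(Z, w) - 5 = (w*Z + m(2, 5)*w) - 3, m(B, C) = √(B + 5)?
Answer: 539 + 385*√7 ≈ 1557.6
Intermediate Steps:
m(B, C) = √(5 + B)
s(Z, w) = 2 + Z*w + w*√7 (s(Z, w) = 5 + ((w*Z + √(5 + 2)*w) - 3) = 5 + ((Z*w + √7*w) - 3) = 5 + ((Z*w + w*√7) - 3) = 5 + (-3 + Z*w + w*√7) = 2 + Z*w + w*√7)
77*s(1, 5) = 77*(2 + 1*5 + 5*√7) = 77*(2 + 5 + 5*√7) = 77*(7 + 5*√7) = 539 + 385*√7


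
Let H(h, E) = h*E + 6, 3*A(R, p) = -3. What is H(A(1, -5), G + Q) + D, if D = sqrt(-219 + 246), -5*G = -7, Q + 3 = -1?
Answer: 43/5 + 3*sqrt(3) ≈ 13.796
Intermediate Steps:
Q = -4 (Q = -3 - 1 = -4)
G = 7/5 (G = -1/5*(-7) = 7/5 ≈ 1.4000)
A(R, p) = -1 (A(R, p) = (1/3)*(-3) = -1)
H(h, E) = 6 + E*h (H(h, E) = E*h + 6 = 6 + E*h)
D = 3*sqrt(3) (D = sqrt(27) = 3*sqrt(3) ≈ 5.1962)
H(A(1, -5), G + Q) + D = (6 + (7/5 - 4)*(-1)) + 3*sqrt(3) = (6 - 13/5*(-1)) + 3*sqrt(3) = (6 + 13/5) + 3*sqrt(3) = 43/5 + 3*sqrt(3)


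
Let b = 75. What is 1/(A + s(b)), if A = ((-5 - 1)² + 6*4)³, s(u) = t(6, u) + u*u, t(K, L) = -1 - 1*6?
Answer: 1/221618 ≈ 4.5123e-6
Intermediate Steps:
t(K, L) = -7 (t(K, L) = -1 - 6 = -7)
s(u) = -7 + u² (s(u) = -7 + u*u = -7 + u²)
A = 216000 (A = ((-6)² + 24)³ = (36 + 24)³ = 60³ = 216000)
1/(A + s(b)) = 1/(216000 + (-7 + 75²)) = 1/(216000 + (-7 + 5625)) = 1/(216000 + 5618) = 1/221618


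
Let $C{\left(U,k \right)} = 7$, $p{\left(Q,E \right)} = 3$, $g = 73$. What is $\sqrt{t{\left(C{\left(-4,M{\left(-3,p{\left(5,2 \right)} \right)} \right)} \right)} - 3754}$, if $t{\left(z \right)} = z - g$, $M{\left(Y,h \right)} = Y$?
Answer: $2 i \sqrt{955} \approx 61.806 i$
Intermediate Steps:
$t{\left(z \right)} = -73 + z$ ($t{\left(z \right)} = z - 73 = -73 + z$)
$\sqrt{t{\left(C{\left(-4,M{\left(-3,p{\left(5,2 \right)} \right)} \right)} \right)} - 3754} = \sqrt{\left(-73 + 7\right) - 3754} = \sqrt{-66 - 3754} = \sqrt{-3820} = 2 i \sqrt{955}$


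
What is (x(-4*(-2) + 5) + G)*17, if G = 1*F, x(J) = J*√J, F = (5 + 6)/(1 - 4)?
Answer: -187/3 + 221*√13 ≈ 734.49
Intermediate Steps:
F = -11/3 (F = 11/(-3) = 11*(-⅓) = -11/3 ≈ -3.6667)
x(J) = J^(3/2)
G = -11/3 (G = 1*(-11/3) = -11/3 ≈ -3.6667)
(x(-4*(-2) + 5) + G)*17 = ((-4*(-2) + 5)^(3/2) - 11/3)*17 = ((8 + 5)^(3/2) - 11/3)*17 = (13^(3/2) - 11/3)*17 = (13*√13 - 11/3)*17 = (-11/3 + 13*√13)*17 = -187/3 + 221*√13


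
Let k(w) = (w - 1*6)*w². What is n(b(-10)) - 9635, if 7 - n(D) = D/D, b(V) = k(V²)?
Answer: -9629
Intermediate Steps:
k(w) = w²*(-6 + w) (k(w) = (w - 6)*w² = (-6 + w)*w² = w²*(-6 + w))
b(V) = V⁴*(-6 + V²) (b(V) = (V²)²*(-6 + V²) = V⁴*(-6 + V²))
n(D) = 6 (n(D) = 7 - D/D = 7 - 1*1 = 7 - 1 = 6)
n(b(-10)) - 9635 = 6 - 9635 = -9629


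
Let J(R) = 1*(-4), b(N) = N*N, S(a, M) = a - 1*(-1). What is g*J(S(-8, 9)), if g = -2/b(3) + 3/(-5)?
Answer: 148/45 ≈ 3.2889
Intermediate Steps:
S(a, M) = 1 + a (S(a, M) = a + 1 = 1 + a)
b(N) = N²
J(R) = -4
g = -37/45 (g = -2/(3²) + 3/(-5) = -2/9 + 3*(-⅕) = -2*⅑ - ⅗ = -2/9 - ⅗ = -37/45 ≈ -0.82222)
g*J(S(-8, 9)) = -37/45*(-4) = 148/45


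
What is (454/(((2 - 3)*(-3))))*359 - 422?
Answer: 161720/3 ≈ 53907.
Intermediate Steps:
(454/(((2 - 3)*(-3))))*359 - 422 = (454/((-1*(-3))))*359 - 422 = (454/3)*359 - 422 = 162986/3 - 422 = 161720/3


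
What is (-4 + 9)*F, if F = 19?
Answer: 95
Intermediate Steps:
(-4 + 9)*F = (-4 + 9)*19 = 5*19 = 95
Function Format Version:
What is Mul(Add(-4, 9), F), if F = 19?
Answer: 95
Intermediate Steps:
Mul(Add(-4, 9), F) = Mul(Add(-4, 9), 19) = Mul(5, 19) = 95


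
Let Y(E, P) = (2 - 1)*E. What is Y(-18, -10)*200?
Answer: -3600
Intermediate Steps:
Y(E, P) = E (Y(E, P) = 1*E = E)
Y(-18, -10)*200 = -18*200 = -3600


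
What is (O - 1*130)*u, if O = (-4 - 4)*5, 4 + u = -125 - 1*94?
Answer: 37910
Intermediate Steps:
u = -223 (u = -4 + (-125 - 1*94) = -4 + (-125 - 94) = -4 - 219 = -223)
O = -40 (O = -8*5 = -40)
(O - 1*130)*u = (-40 - 1*130)*(-223) = (-40 - 130)*(-223) = -170*(-223) = 37910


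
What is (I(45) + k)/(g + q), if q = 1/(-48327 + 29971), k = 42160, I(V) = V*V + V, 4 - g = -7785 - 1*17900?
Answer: 811885880/471547283 ≈ 1.7217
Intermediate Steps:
g = 25689 (g = 4 - (-7785 - 1*17900) = 4 - (-7785 - 17900) = 4 - 1*(-25685) = 4 + 25685 = 25689)
I(V) = V + V**2 (I(V) = V**2 + V = V + V**2)
q = -1/18356 (q = 1/(-18356) = -1/18356 ≈ -5.4478e-5)
(I(45) + k)/(g + q) = (45*(1 + 45) + 42160)/(25689 - 1/18356) = (45*46 + 42160)/(471547283/18356) = (2070 + 42160)*(18356/471547283) = 44230*(18356/471547283) = 811885880/471547283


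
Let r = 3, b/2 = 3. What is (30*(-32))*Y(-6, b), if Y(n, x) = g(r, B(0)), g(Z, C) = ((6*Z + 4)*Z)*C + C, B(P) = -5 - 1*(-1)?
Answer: 257280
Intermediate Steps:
b = 6 (b = 2*3 = 6)
B(P) = -4 (B(P) = -5 + 1 = -4)
g(Z, C) = C + C*Z*(4 + 6*Z) (g(Z, C) = ((4 + 6*Z)*Z)*C + C = (Z*(4 + 6*Z))*C + C = C*Z*(4 + 6*Z) + C = C + C*Z*(4 + 6*Z))
Y(n, x) = -268 (Y(n, x) = -4*(1 + 4*3 + 6*3²) = -4*(1 + 12 + 6*9) = -4*(1 + 12 + 54) = -4*67 = -268)
(30*(-32))*Y(-6, b) = (30*(-32))*(-268) = -960*(-268) = 257280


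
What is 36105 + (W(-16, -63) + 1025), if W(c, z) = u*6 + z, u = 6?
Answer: 37103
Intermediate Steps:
W(c, z) = 36 + z (W(c, z) = 6*6 + z = 36 + z)
36105 + (W(-16, -63) + 1025) = 36105 + ((36 - 63) + 1025) = 36105 + (-27 + 1025) = 36105 + 998 = 37103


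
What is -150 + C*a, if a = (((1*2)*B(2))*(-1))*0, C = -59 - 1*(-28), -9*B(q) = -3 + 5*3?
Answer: -150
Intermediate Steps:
B(q) = -4/3 (B(q) = -(-3 + 5*3)/9 = -(-3 + 15)/9 = -⅑*12 = -4/3)
C = -31 (C = -59 + 28 = -31)
a = 0 (a = (((1*2)*(-4/3))*(-1))*0 = ((2*(-4/3))*(-1))*0 = -8/3*(-1)*0 = (8/3)*0 = 0)
-150 + C*a = -150 - 31*0 = -150 + 0 = -150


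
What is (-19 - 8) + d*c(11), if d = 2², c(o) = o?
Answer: 17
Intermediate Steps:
d = 4
(-19 - 8) + d*c(11) = (-19 - 8) + 4*11 = -27 + 44 = 17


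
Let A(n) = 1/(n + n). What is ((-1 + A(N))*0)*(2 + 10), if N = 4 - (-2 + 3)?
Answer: 0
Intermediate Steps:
N = 3 (N = 4 - 1*1 = 4 - 1 = 3)
A(n) = 1/(2*n)
((-1 + A(N))*0)*(2 + 10) = ((-1 + (½)/3)*0)*(2 + 10) = ((-1 + (½)*(⅓))*0)*12 = ((-1 + ⅙)*0)*12 = -⅚*0*12 = 0*12 = 0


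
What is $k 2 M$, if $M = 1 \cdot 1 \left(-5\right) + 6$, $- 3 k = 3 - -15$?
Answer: $-12$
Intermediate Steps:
$k = -6$ ($k = - \frac{3 - -15}{3} = - \frac{3 + 15}{3} = \left(- \frac{1}{3}\right) 18 = -6$)
$M = 1$ ($M = 1 \left(-5\right) + 6 = -5 + 6 = 1$)
$k 2 M = \left(-6\right) 2 \cdot 1 = \left(-12\right) 1 = -12$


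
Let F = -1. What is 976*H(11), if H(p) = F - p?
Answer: -11712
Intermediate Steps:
H(p) = -1 - p
976*H(11) = 976*(-1 - 1*11) = 976*(-1 - 11) = 976*(-12) = -11712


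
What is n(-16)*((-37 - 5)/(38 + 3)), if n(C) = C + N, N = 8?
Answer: 336/41 ≈ 8.1951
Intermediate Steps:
n(C) = 8 + C (n(C) = C + 8 = 8 + C)
n(-16)*((-37 - 5)/(38 + 3)) = (8 - 16)*((-37 - 5)/(38 + 3)) = -(-336)/41 = -8*(-42/41) = 336/41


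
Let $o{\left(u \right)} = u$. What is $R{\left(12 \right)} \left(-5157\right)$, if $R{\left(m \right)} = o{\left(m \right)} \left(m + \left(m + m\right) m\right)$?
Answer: $-18565200$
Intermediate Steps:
$R{\left(m \right)} = m \left(m + 2 m^{2}\right)$ ($R{\left(m \right)} = m \left(m + \left(m + m\right) m\right) = m \left(m + 2 m m\right) = m \left(m + 2 m^{2}\right)$)
$R{\left(12 \right)} \left(-5157\right) = 12^{2} \left(1 + 2 \cdot 12\right) \left(-5157\right) = 144 \left(1 + 24\right) \left(-5157\right) = 144 \cdot 25 \left(-5157\right) = 3600 \left(-5157\right) = -18565200$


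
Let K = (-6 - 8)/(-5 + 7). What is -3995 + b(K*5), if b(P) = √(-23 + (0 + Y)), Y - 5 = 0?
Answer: -3995 + 3*I*√2 ≈ -3995.0 + 4.2426*I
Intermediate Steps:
Y = 5 (Y = 5 + 0 = 5)
K = -7 (K = -14/2 = -14*½ = -7)
b(P) = 3*I*√2 (b(P) = √(-23 + (0 + 5)) = √(-23 + 5) = √(-18) = 3*I*√2)
-3995 + b(K*5) = -3995 + 3*I*√2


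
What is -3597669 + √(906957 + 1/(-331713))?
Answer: -3597669 + 2*√2772101835867595/110571 ≈ -3.5967e+6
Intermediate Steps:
-3597669 + √(906957 + 1/(-331713)) = -3597669 + √(906957 - 1/331713) = -3597669 + √(300849427340/331713) = -3597669 + 2*√2772101835867595/110571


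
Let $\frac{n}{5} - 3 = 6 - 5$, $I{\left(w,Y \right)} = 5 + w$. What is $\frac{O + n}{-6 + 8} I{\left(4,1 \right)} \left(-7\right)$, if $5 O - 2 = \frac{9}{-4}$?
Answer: $- \frac{25137}{40} \approx -628.42$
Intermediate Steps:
$O = - \frac{1}{20}$ ($O = \frac{2}{5} + \frac{9 \frac{1}{-4}}{5} = \frac{2}{5} + \frac{9 \left(- \frac{1}{4}\right)}{5} = \frac{2}{5} + \frac{1}{5} \left(- \frac{9}{4}\right) = \frac{2}{5} - \frac{9}{20} = - \frac{1}{20} \approx -0.05$)
$n = 20$ ($n = 15 + 5 \left(6 - 5\right) = 15 + 5 \cdot 1 = 15 + 5 = 20$)
$\frac{O + n}{-6 + 8} I{\left(4,1 \right)} \left(-7\right) = \frac{- \frac{1}{20} + 20}{-6 + 8} \left(5 + 4\right) \left(-7\right) = \frac{399}{20 \cdot 2} \cdot 9 \left(-7\right) = \frac{399}{20} \cdot \frac{1}{2} \cdot 9 \left(-7\right) = \frac{399}{40} \cdot 9 \left(-7\right) = \frac{3591}{40} \left(-7\right) = - \frac{25137}{40}$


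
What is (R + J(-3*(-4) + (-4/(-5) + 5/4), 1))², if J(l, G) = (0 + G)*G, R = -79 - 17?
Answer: 9025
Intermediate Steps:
R = -96
J(l, G) = G² (J(l, G) = G*G = G²)
(R + J(-3*(-4) + (-4/(-5) + 5/4), 1))² = (-96 + 1²)² = (-96 + 1)² = (-95)² = 9025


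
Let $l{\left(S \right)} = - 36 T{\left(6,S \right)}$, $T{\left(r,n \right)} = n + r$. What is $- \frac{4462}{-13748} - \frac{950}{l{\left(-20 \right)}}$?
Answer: $- \frac{27581}{17676} \approx -1.5604$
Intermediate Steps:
$l{\left(S \right)} = -216 - 36 S$ ($l{\left(S \right)} = - 36 \left(S + 6\right) = - 36 \left(6 + S\right) = -216 - 36 S$)
$- \frac{4462}{-13748} - \frac{950}{l{\left(-20 \right)}} = - \frac{4462}{-13748} - \frac{950}{-216 - -720} = \left(-4462\right) \left(- \frac{1}{13748}\right) - \frac{950}{-216 + 720} = \frac{2231}{6874} - \frac{950}{504} = \frac{2231}{6874} - \frac{475}{252} = - \frac{27581}{17676}$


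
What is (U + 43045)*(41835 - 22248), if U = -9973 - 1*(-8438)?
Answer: 813056370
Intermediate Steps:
U = -1535 (U = -9973 + 8438 = -1535)
(U + 43045)*(41835 - 22248) = (-1535 + 43045)*(41835 - 22248) = 41510*19587 = 813056370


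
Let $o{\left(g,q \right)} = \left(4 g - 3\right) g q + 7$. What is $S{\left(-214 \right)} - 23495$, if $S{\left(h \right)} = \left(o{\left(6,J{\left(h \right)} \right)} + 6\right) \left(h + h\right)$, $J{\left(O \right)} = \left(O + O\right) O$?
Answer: $-4939402435$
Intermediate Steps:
$J{\left(O \right)} = 2 O^{2}$ ($J{\left(O \right)} = 2 O O = 2 O^{2}$)
$o{\left(g,q \right)} = 7 + g q \left(-3 + 4 g\right)$ ($o{\left(g,q \right)} = \left(-3 + 4 g\right) g q + 7 = g \left(-3 + 4 g\right) q + 7 = g q \left(-3 + 4 g\right) + 7 = 7 + g q \left(-3 + 4 g\right)$)
$S{\left(h \right)} = 2 h \left(13 + 252 h^{2}\right)$ ($S{\left(h \right)} = \left(\left(7 - 18 \cdot 2 h^{2} + 4 \cdot 2 h^{2} \cdot 6^{2}\right) + 6\right) \left(h + h\right) = \left(\left(7 - 36 h^{2} + 4 \cdot 2 h^{2} \cdot 36\right) + 6\right) 2 h = \left(\left(7 - 36 h^{2} + 288 h^{2}\right) + 6\right) 2 h = \left(\left(7 + 252 h^{2}\right) + 6\right) 2 h = \left(13 + 252 h^{2}\right) 2 h = 2 h \left(13 + 252 h^{2}\right)$)
$S{\left(-214 \right)} - 23495 = \left(26 \left(-214\right) + 504 \left(-214\right)^{3}\right) - 23495 = \left(-5564 + 504 \left(-9800344\right)\right) - 23495 = \left(-5564 - 4939373376\right) - 23495 = -4939378940 - 23495 = -4939402435$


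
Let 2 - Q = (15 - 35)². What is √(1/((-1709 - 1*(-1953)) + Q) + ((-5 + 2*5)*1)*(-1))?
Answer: I*√118734/154 ≈ 2.2375*I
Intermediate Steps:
Q = -398 (Q = 2 - (15 - 35)² = 2 - 1*(-20)² = 2 - 1*400 = 2 - 400 = -398)
√(1/((-1709 - 1*(-1953)) + Q) + ((-5 + 2*5)*1)*(-1)) = √(1/((-1709 - 1*(-1953)) - 398) + ((-5 + 2*5)*1)*(-1)) = √(1/((-1709 + 1953) - 398) + ((-5 + 10)*1)*(-1)) = √(1/(244 - 398) + (5*1)*(-1)) = √(1/(-154) + 5*(-1)) = √(-1/154 - 5) = √(-771/154) = I*√118734/154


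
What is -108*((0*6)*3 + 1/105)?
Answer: -36/35 ≈ -1.0286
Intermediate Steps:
-108*((0*6)*3 + 1/105) = -108*(0*3 + 1/105) = -108*(0 + 1/105) = -108*1/105 = -36/35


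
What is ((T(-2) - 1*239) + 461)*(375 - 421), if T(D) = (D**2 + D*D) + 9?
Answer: -10994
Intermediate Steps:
T(D) = 9 + 2*D**2 (T(D) = (D**2 + D**2) + 9 = 2*D**2 + 9 = 9 + 2*D**2)
((T(-2) - 1*239) + 461)*(375 - 421) = (((9 + 2*(-2)**2) - 1*239) + 461)*(375 - 421) = (((9 + 2*4) - 239) + 461)*(-46) = (((9 + 8) - 239) + 461)*(-46) = ((17 - 239) + 461)*(-46) = (-222 + 461)*(-46) = 239*(-46) = -10994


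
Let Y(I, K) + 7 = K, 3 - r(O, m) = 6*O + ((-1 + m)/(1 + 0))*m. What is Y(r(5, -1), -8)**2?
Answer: 225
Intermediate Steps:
r(O, m) = 3 - 6*O - m*(-1 + m) (r(O, m) = 3 - (6*O + ((-1 + m)/(1 + 0))*m) = 3 - (6*O + ((-1 + m)/1)*m) = 3 - (6*O + ((-1 + m)*1)*m) = 3 - (6*O + (-1 + m)*m) = 3 - (6*O + m*(-1 + m)) = 3 + (-6*O - m*(-1 + m)) = 3 - 6*O - m*(-1 + m))
Y(I, K) = -7 + K
Y(r(5, -1), -8)**2 = (-7 - 8)**2 = (-15)**2 = 225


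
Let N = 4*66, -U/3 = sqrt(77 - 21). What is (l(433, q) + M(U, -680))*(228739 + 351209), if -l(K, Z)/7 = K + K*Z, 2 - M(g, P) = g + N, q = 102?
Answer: -181207652340 + 3479688*sqrt(14) ≈ -1.8119e+11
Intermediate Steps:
U = -6*sqrt(14) (U = -3*sqrt(77 - 21) = -6*sqrt(14) ≈ -22.450)
N = 264
M(g, P) = -262 - g (M(g, P) = 2 - (g + 264) = 2 - (264 + g) = 2 + (-264 - g) = -262 - g)
l(K, Z) = -7*K - 7*K*Z (l(K, Z) = -7*(K + K*Z) = -7*K - 7*K*Z)
(l(433, q) + M(U, -680))*(228739 + 351209) = (-7*433*(1 + 102) + (-262 - (-6)*sqrt(14)))*(228739 + 351209) = (-7*433*103 + (-262 + 6*sqrt(14)))*579948 = (-312193 + (-262 + 6*sqrt(14)))*579948 = (-312455 + 6*sqrt(14))*579948 = -181207652340 + 3479688*sqrt(14)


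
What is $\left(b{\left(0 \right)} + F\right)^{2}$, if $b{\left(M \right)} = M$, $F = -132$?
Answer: $17424$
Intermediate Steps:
$\left(b{\left(0 \right)} + F\right)^{2} = \left(0 - 132\right)^{2} = \left(-132\right)^{2} = 17424$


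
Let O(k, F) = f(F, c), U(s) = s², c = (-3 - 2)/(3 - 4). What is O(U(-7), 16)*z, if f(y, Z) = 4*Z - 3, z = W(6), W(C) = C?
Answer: 102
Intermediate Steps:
c = 5 (c = -5/(-1) = -5*(-1) = 5)
z = 6
f(y, Z) = -3 + 4*Z
O(k, F) = 17 (O(k, F) = -3 + 4*5 = -3 + 20 = 17)
O(U(-7), 16)*z = 17*6 = 102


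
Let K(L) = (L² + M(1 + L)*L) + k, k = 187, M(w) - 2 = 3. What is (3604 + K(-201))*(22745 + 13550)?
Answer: 1567472165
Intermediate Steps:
M(w) = 5 (M(w) = 2 + 3 = 5)
K(L) = 187 + L² + 5*L (K(L) = (L² + 5*L) + 187 = 187 + L² + 5*L)
(3604 + K(-201))*(22745 + 13550) = (3604 + (187 + (-201)² + 5*(-201)))*(22745 + 13550) = (3604 + (187 + 40401 - 1005))*36295 = (3604 + 39583)*36295 = 43187*36295 = 1567472165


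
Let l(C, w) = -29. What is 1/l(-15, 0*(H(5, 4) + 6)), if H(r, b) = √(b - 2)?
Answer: -1/29 ≈ -0.034483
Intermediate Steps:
H(r, b) = √(-2 + b)
1/l(-15, 0*(H(5, 4) + 6)) = 1/(-29) = -1/29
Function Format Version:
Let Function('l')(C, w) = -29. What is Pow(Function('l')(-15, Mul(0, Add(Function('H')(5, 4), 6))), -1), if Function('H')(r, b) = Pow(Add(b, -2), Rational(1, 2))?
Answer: Rational(-1, 29) ≈ -0.034483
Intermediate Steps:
Function('H')(r, b) = Pow(Add(-2, b), Rational(1, 2))
Pow(Function('l')(-15, Mul(0, Add(Function('H')(5, 4), 6))), -1) = Pow(-29, -1) = Rational(-1, 29)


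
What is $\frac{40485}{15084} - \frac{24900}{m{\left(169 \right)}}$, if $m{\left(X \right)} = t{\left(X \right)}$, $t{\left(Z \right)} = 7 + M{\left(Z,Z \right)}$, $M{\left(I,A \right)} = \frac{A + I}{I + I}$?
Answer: $- \frac{15636155}{5028} \approx -3109.8$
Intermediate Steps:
$M{\left(I,A \right)} = \frac{A + I}{2 I}$
$t{\left(Z \right)} = 8$ ($t{\left(Z \right)} = 7 + \frac{Z + Z}{2 Z} = 7 + \frac{2 Z}{2 Z} = 7 + 1 = 8$)
$m{\left(X \right)} = 8$
$\frac{40485}{15084} - \frac{24900}{m{\left(169 \right)}} = \frac{40485}{15084} - \frac{24900}{8} = 40485 \cdot \frac{1}{15084} - \frac{6225}{2} = \frac{13495}{5028} - \frac{6225}{2} = - \frac{15636155}{5028}$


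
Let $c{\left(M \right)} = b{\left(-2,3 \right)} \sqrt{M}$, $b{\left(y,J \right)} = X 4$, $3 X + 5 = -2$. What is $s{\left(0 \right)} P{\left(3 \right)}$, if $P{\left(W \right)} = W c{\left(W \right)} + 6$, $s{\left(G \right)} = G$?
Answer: $0$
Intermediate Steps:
$X = - \frac{7}{3}$ ($X = - \frac{5}{3} + \frac{1}{3} \left(-2\right) = - \frac{5}{3} - \frac{2}{3} = - \frac{7}{3} \approx -2.3333$)
$b{\left(y,J \right)} = - \frac{28}{3}$ ($b{\left(y,J \right)} = \left(- \frac{7}{3}\right) 4 = - \frac{28}{3}$)
$c{\left(M \right)} = - \frac{28 \sqrt{M}}{3}$
$P{\left(W \right)} = 6 - \frac{28 W^{\frac{3}{2}}}{3}$ ($P{\left(W \right)} = W \left(- \frac{28 \sqrt{W}}{3}\right) + 6 = - \frac{28 W^{\frac{3}{2}}}{3} + 6 = 6 - \frac{28 W^{\frac{3}{2}}}{3}$)
$s{\left(0 \right)} P{\left(3 \right)} = 0 \left(6 - \frac{28 \cdot 3^{\frac{3}{2}}}{3}\right) = 0 \left(6 - \frac{28 \cdot 3 \sqrt{3}}{3}\right) = 0 \left(6 - 28 \sqrt{3}\right) = 0$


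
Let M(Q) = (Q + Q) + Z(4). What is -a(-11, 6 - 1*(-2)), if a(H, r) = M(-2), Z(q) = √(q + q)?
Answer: 4 - 2*√2 ≈ 1.1716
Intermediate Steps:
Z(q) = √2*√q (Z(q) = √(2*q) = √2*√q)
M(Q) = 2*Q + 2*√2 (M(Q) = (Q + Q) + √2*√4 = 2*Q + √2*2 = 2*Q + 2*√2)
a(H, r) = -4 + 2*√2 (a(H, r) = 2*(-2) + 2*√2 = -4 + 2*√2)
-a(-11, 6 - 1*(-2)) = -(-4 + 2*√2) = 4 - 2*√2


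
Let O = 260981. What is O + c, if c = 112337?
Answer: 373318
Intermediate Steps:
O + c = 260981 + 112337 = 373318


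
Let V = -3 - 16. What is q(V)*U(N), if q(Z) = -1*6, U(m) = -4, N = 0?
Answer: 24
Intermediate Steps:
V = -19
q(Z) = -6
q(V)*U(N) = -6*(-4) = 24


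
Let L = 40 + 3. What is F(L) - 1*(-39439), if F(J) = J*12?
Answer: 39955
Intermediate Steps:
L = 43
F(J) = 12*J
F(L) - 1*(-39439) = 12*43 - 1*(-39439) = 516 + 39439 = 39955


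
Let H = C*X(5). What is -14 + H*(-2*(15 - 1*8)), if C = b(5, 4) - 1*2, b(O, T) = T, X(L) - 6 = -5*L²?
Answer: 3318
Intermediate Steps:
X(L) = 6 - 5*L²
C = 2 (C = 4 - 1*2 = 4 - 2 = 2)
H = -238 (H = 2*(6 - 5*5²) = 2*(6 - 5*25) = 2*(6 - 125) = 2*(-119) = -238)
-14 + H*(-2*(15 - 1*8)) = -14 - (-476)*(15 - 1*8) = -14 - (-476)*(15 - 8) = -14 - (-476)*7 = -14 - 238*(-14) = -14 + 3332 = 3318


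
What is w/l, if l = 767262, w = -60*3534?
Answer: -35340/127877 ≈ -0.27636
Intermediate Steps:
w = -212040
w/l = -212040/767262 = -212040*1/767262 = -35340/127877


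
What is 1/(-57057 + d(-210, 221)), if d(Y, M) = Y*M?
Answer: -1/103467 ≈ -9.6649e-6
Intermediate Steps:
d(Y, M) = M*Y
1/(-57057 + d(-210, 221)) = 1/(-57057 + 221*(-210)) = 1/(-57057 - 46410) = 1/(-103467) = -1/103467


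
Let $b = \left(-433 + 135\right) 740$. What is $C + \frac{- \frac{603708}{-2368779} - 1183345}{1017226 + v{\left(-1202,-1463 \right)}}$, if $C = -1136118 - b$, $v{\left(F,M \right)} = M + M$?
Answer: $- \frac{34918518462324169}{38137341900} \approx -9.156 \cdot 10^{5}$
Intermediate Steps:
$b = -220520$ ($b = \left(-298\right) 740 = -220520$)
$v{\left(F,M \right)} = 2 M$
$C = -915598$ ($C = -1136118 - -220520 = -1136118 + 220520 = -915598$)
$C + \frac{- \frac{603708}{-2368779} - 1183345}{1017226 + v{\left(-1202,-1463 \right)}} = -915598 + \frac{- \frac{603708}{-2368779} - 1183345}{1017226 + 2 \left(-1463\right)} = -915598 + \frac{\left(-603708\right) \left(- \frac{1}{2368779}\right) - 1183345}{1017226 - 2926} = -915598 + \frac{\frac{28748}{112799} - 1183345}{1014300} = -915598 - \frac{44493367969}{38137341900} = - \frac{34918518462324169}{38137341900}$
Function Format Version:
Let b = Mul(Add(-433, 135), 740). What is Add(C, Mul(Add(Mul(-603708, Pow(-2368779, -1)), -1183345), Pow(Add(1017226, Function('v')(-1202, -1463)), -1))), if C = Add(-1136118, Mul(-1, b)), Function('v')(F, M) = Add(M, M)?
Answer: Rational(-34918518462324169, 38137341900) ≈ -9.1560e+5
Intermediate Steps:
b = -220520 (b = Mul(-298, 740) = -220520)
Function('v')(F, M) = Mul(2, M)
C = -915598 (C = Add(-1136118, Mul(-1, -220520)) = Add(-1136118, 220520) = -915598)
Add(C, Mul(Add(Mul(-603708, Pow(-2368779, -1)), -1183345), Pow(Add(1017226, Function('v')(-1202, -1463)), -1))) = Add(-915598, Mul(Add(Mul(-603708, Pow(-2368779, -1)), -1183345), Pow(Add(1017226, Mul(2, -1463)), -1))) = Add(-915598, Mul(Add(Mul(-603708, Rational(-1, 2368779)), -1183345), Pow(Add(1017226, -2926), -1))) = Add(-915598, Mul(Add(Rational(28748, 112799), -1183345), Pow(1014300, -1))) = Add(-915598, Mul(Rational(-133480103907, 112799), Rational(1, 1014300))) = Add(-915598, Rational(-44493367969, 38137341900)) = Rational(-34918518462324169, 38137341900)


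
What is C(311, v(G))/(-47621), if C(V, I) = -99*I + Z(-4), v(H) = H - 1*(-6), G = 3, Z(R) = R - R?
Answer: 891/47621 ≈ 0.018710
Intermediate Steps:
Z(R) = 0
v(H) = 6 + H (v(H) = H + 6 = 6 + H)
C(V, I) = -99*I (C(V, I) = -99*I + 0 = -99*I)
C(311, v(G))/(-47621) = -99*(6 + 3)/(-47621) = -99*9*(-1/47621) = -891*(-1/47621) = 891/47621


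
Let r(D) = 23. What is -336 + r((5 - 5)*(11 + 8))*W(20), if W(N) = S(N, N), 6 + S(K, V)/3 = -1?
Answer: -819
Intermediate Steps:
S(K, V) = -21 (S(K, V) = -18 + 3*(-1) = -18 - 3 = -21)
W(N) = -21
-336 + r((5 - 5)*(11 + 8))*W(20) = -336 + 23*(-21) = -336 - 483 = -819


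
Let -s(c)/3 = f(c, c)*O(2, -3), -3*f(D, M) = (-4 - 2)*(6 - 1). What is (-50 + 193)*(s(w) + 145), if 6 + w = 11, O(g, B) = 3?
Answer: 7865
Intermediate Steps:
w = 5 (w = -6 + 11 = 5)
f(D, M) = 10 (f(D, M) = -(-4 - 2)*(6 - 1)/3 = -(-2)*5 = -⅓*(-30) = 10)
s(c) = -90 (s(c) = -30*3 = -3*30 = -90)
(-50 + 193)*(s(w) + 145) = (-50 + 193)*(-90 + 145) = 143*55 = 7865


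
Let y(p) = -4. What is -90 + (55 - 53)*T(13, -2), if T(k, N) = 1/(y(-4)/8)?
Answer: -94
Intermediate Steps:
T(k, N) = -2 (T(k, N) = 1/(-4/8) = 1/(-4*⅛) = 1/(-½) = -2)
-90 + (55 - 53)*T(13, -2) = -90 + (55 - 53)*(-2) = -90 + 2*(-2) = -90 - 4 = -94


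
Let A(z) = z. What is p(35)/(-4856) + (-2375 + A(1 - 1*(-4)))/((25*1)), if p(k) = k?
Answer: -2301919/24280 ≈ -94.807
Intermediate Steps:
p(35)/(-4856) + (-2375 + A(1 - 1*(-4)))/((25*1)) = 35/(-4856) + (-2375 + (1 - 1*(-4)))/((25*1)) = 35*(-1/4856) + (-2375 + (1 + 4))/25 = -35/4856 + (-2375 + 5)*(1/25) = -35/4856 - 2370*1/25 = -35/4856 - 474/5 = -2301919/24280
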